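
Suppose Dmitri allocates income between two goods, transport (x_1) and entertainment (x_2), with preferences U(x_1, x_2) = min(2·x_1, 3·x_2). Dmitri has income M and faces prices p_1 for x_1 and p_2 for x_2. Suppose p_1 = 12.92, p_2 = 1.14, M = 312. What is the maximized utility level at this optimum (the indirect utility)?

V = 45.614

Demand: x_1*(p_1,p_2,M) = 3·M/(3·p_1 + 2·p_2), x_2* = 2·M/(3·p_1 + 2·p_2).
Here 3·12.92 + 2·1.14 = 41.04, giving x_1* = 22.807 and x_2* = 15.2047.
Utility at the optimum: U(22.807, 15.2047) = 45.614.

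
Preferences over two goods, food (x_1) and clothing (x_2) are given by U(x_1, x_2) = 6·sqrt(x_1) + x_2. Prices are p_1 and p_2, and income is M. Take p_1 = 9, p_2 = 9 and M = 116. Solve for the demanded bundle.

Thus x_1* = (3·p_2/p_1)² — independent of M — with the rest of income spent on x_2.
Plugging in: x_1* = (3·9/9)² = 9, x_2* = 3.8889.

x_1* = 9, x_2* = 3.8889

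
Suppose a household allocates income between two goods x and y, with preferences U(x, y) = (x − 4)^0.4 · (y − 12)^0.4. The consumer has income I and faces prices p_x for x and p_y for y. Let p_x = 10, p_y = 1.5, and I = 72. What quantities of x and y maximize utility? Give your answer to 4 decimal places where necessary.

Substituting into the budget: x* = 4 + 0.5·(I − 4·p_x − 12·p_y)/p_x, and y* = 12 + 0.5·(…)/p_y.
Discretionary income = 72 − 4·10 − 12·1.5 = 14; x* = 4 + 0.5·14/10 = 4.7; y* = 12 + 0.5·14/1.5 = 16.6667.

x* = 4.7, y* = 16.6667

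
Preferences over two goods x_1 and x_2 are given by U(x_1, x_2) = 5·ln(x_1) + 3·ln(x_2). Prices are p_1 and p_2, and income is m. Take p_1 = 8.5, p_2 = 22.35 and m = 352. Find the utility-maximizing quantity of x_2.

The MRS is (5/3)·x_2/x_1. Set MRS = p_1/p_2.
Rearranging, p_2·x_2 = (3/5)·p_1·x_1. Substituting into the budget gives p_1·x_1·(1 + (3/5)) = m.
Demand: x_1*(p_1,p_2,m) = 0.625·m/p_1 and x_2* = 0.375·m/p_2.
At p_1=8.5, p_2=22.35, m=352: x_2* = 0.375·352/22.35 = 5.906.

x_2* = 5.906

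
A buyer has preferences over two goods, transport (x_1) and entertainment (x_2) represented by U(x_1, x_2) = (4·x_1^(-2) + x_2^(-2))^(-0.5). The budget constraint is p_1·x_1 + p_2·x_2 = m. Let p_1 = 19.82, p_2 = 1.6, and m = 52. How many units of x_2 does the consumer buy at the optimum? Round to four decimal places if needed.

x_2* = 3.4216

Numerically x_2/x_1 = 1.45761, so x_1* = 52/(19.82 + 1.6·1.45761) = 2.3474 and x_2* = 1.45761·2.3474 = 3.4216.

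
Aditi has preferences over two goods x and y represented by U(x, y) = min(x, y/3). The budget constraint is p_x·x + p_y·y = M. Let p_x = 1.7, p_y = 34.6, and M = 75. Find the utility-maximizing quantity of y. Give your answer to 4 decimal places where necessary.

y* = 2.1327

Demand: x*(p_x,p_y,M) = M/(p_x + 3·p_y), y* = 3·M/(p_x + 3·p_y).
Here 1.7 + 3·34.6 = 105.5, giving y* = 2.1327.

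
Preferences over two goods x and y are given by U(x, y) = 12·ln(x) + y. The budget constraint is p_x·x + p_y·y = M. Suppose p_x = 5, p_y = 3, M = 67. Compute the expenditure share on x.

Set MRS = p_x/p_y: (12/x)/1 = p_x/p_y.
So x*(p_x,p_y) = 12·p_y/p_x, independent of income; and y* = (M − 12·p_y)/p_y.
At the given prices: x* = 12·3/5 = 7.2, and y* = 10.3333.
Expenditure on x: 5·7.2 = 36; share = 0.5373.

share on x = 0.5373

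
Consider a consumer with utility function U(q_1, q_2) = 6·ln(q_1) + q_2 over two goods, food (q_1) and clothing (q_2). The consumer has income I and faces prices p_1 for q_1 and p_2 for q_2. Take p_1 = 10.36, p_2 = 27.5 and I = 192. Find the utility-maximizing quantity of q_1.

q_1* = 15.9266

MU_q_1 = 6/q_1, MU_q_2 = 1. Tangency: 6/q_1 = p_1/p_2.
So q_1*(p_1,p_2) = 6·p_2/p_1, independent of income; and q_2* = (I − 6·p_2)/p_2.
At the given prices: q_1* = 6·27.5/10.36 = 15.9266.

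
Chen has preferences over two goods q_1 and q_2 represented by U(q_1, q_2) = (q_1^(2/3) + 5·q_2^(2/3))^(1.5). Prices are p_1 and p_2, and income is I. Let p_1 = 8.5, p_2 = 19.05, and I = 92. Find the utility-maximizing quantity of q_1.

MRS = MU_q_1/MU_q_2 = (1/5)·(q_2/q_1)^(1/3). Set equal to p_1/p_2.
Hence q_2/q_1 = (5·p_1/p_2)^(1/(1/3)), i.e. raised to the 3 power.
Substitute q_2 = (q_2/q_1)·q_1 into the budget: q_1* = I/(p_1 + p_2·(q_2/q_1)).
Numerically q_2/q_1 = 11.104061, so q_1* = 92/(8.5 + 19.05·11.104061) = 0.4181.

q_1* = 0.4181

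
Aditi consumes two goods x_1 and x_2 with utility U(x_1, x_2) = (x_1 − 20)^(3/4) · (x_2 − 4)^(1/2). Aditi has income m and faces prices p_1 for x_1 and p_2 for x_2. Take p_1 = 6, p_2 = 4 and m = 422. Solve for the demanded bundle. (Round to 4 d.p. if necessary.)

Let x_1' = x_1−20, x_2' = x_2−4. MRS = (3/2)·x_2'/x_1' = p_1/p_2.
After buying the subsistence bundle (20, 4), a share 0.6 of the remaining income goes to x_1: x_1* = 20 + 0.6·(m − 20p_1 − 4p_2)/p_1.
Discretionary income = 422 − 20·6 − 4·4 = 286; x_1* = 20 + 0.6·286/6 = 48.6; x_2* = 4 + 0.4·286/4 = 32.6.

x_1* = 48.6, x_2* = 32.6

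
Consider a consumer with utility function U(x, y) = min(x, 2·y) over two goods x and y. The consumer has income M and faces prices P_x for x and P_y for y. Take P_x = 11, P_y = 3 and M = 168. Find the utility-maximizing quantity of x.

Leontief preferences: the optimum is at the kink where x/2 = y/1, i.e. y = (1/2)·x.
Budget: P_x·x + P_y·(1/2)·x = M, so (2·P_x + P_y)·x = 2·M.
Demand: x*(P_x,P_y,M) = 2·M/(2·P_x + P_y), y* = M/(2·P_x + P_y).
Here 2·11 + 3 = 25, giving x* = 13.44.

x* = 13.44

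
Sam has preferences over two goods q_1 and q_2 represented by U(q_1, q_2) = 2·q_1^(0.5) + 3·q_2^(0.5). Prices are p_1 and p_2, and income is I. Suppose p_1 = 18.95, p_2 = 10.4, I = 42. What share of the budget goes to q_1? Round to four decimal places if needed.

Substitute q_2 = (q_2/q_1)·q_1 into the budget: q_1* = I/(p_1 + p_2·(q_2/q_1)).
Numerically q_2/q_1 = 7.470235, so q_1* = 42/(18.95 + 10.4·7.470235) = 0.4346 and q_2* = 7.470235·0.4346 = 3.2466.
Expenditure on q_1: 18.95·0.4346 = 8.2357; share = 0.1961.

share on q_1 = 0.1961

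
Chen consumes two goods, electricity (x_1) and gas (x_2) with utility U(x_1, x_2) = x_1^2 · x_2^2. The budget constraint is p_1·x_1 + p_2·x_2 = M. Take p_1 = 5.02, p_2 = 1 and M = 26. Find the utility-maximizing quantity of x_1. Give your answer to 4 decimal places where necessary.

MU_x_1/MU_x_2 = (2·x_2)/(2·x_1); tangency sets this equal to p_1/p_2.
So 2·p_2·x_2 = 2·p_1·x_1; combined with the budget, a share 0.5 of income goes to x_1.
Demand: x_1*(p_1,p_2,M) = 0.5·M/p_1 and x_2* = 0.5·M/p_2.
At p_1=5.02, p_2=1, M=26: x_1* = 0.5·26/5.02 = 2.5896.

x_1* = 2.5896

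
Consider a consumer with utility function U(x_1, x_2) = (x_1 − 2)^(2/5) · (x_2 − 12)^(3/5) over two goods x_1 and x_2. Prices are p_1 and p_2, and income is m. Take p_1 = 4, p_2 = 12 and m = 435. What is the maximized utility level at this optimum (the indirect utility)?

This is Cobb-Douglas in (x_1−2, x_2−12): tangency gives 0.4·p_2·(x_2−12) = 0.6·p_1·(x_1−2).
Substituting into the budget: x_1* = 2 + 0.4·(m − 2·p_1 − 12·p_2)/p_1, and x_2* = 12 + 0.6·(…)/p_2.
Discretionary income = 435 − 2·4 − 12·12 = 283; x_1* = 2 + 0.4·283/4 = 30.3; x_2* = 12 + 0.6·283/12 = 26.15.
Utility at the optimum: U(30.3, 26.15) = 18.671.

V = 18.671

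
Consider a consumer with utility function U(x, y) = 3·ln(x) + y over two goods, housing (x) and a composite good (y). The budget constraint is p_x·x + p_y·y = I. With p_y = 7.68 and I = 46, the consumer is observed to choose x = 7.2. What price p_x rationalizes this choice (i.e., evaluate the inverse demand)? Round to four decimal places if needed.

MU_x = 3/x, MU_y = 1. Tangency: 3/x = p_x/p_y.
So x*(p_x,p_y) = 3·p_y/p_x, independent of income; and y* = (I − 3·p_y)/p_y.
Set x* = 7.2 in the demand function and solve for p_x: p_x = 3.2.

p_x = 3.2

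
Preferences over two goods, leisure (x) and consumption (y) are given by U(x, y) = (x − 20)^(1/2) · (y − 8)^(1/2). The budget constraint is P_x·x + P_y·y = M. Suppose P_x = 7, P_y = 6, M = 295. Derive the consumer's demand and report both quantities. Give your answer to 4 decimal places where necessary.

x* = 27.6429, y* = 16.9167

MRS = (y−8)/(x−20). Tangency with P_x/P_y gives y−8 = (P_x/P_y)·(x−20).
After buying the subsistence bundle (20, 8), a share 0.5 of the remaining income goes to x: x* = 20 + 0.5·(M − 20P_x − 8P_y)/P_x.
Discretionary income = 295 − 20·7 − 8·6 = 107; x* = 20 + 0.5·107/7 = 27.6429; y* = 8 + 0.5·107/6 = 16.9167.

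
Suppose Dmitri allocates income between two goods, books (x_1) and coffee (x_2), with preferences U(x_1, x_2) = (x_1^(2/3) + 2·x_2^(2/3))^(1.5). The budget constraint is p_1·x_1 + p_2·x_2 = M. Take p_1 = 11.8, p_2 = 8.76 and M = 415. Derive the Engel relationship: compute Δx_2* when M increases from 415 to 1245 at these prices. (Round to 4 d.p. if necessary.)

Δx_2* = 88.6423

From the CES first-order condition, (1/2)·(x_2/x_1)^(1/3) = p_1/p_2.
Hence x_2/x_1 = (2·p_1/p_2)^(1/(1/3)), i.e. raised to the 3 power.
Substitute x_2 = (x_2/x_1)·x_1 into the budget: x_1* = M/(p_1 + p_2·(x_2/x_1)).
Numerically x_2/x_1 = 19.553463, so x_1* = 415/(11.8 + 8.76·19.553463) = 2.2667 and x_2* = 19.553463·2.2667 = 44.3212.
At M' = 1245: x_2* = 132.9635. Change: 132.9635 − 44.3212 = 88.6423.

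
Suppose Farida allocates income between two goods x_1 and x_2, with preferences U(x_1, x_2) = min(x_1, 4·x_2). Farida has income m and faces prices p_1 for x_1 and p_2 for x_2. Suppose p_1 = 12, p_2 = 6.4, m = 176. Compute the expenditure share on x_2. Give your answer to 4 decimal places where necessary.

Leontief preferences: the optimum is at the kink where x_1/4 = x_2/1, i.e. x_2 = (1/4)·x_1.
Budget: p_1·x_1 + p_2·(1/4)·x_1 = m, so (4·p_1 + p_2)·x_1 = 4·m.
Demand: x_1*(p_1,p_2,m) = 4·m/(4·p_1 + p_2), x_2* = m/(4·p_1 + p_2).
Here 4·12 + 6.4 = 54.4, giving x_1* = 12.9412 and x_2* = 3.2353.
Expenditure on x_2: 6.4·3.2353 = 20.7059; share = 0.1176.

share on x_2 = 0.1176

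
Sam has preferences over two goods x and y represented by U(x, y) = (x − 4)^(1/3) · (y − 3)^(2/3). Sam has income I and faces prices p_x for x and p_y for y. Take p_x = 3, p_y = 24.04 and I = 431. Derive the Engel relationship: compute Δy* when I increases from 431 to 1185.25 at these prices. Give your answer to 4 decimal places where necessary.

Δy* = 20.9165

This is Cobb-Douglas in (x−4, y−3): tangency gives 1/3·p_y·(y−3) = 2/3·p_x·(x−4).
After buying the subsistence bundle (4, 3), a share 1/3 of the remaining income goes to x: x* = 4 + 1/3·(I − 4p_x − 3p_y)/p_x.
Discretionary income = 431 − 4·3 − 3·24.04 = 346.88; y* = 3 + 2/3·346.88/24.04 = 12.6195.
At I' = 1185.25: y* = 33.5361. Change: 33.5361 − 12.6195 = 20.9165.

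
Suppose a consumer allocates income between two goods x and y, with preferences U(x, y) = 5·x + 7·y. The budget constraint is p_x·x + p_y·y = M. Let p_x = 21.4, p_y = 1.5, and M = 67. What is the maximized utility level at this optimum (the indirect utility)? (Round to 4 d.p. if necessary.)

V = 312.6667

y gives more utility per dollar, so spend all income on y: y* = M/p_y, x* = 0.
Numerically: x* = 0, y* = 44.6667.
Utility at the optimum: U(0, 44.6667) = 312.6667.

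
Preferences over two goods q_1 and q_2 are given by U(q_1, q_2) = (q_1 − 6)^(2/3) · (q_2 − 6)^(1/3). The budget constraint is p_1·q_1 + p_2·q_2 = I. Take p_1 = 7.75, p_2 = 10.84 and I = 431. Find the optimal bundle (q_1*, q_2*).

After buying the subsistence bundle (6, 6), a share 2/3 of the remaining income goes to q_1: q_1* = 6 + 2/3·(I − 6p_1 − 6p_2)/p_1.
Discretionary income = 431 − 6·7.75 − 6·10.84 = 319.46; q_1* = 6 + 2/3·319.46/7.75 = 33.4804; q_2* = 6 + 1/3·319.46/10.84 = 15.8235.

q_1* = 33.4804, q_2* = 15.8235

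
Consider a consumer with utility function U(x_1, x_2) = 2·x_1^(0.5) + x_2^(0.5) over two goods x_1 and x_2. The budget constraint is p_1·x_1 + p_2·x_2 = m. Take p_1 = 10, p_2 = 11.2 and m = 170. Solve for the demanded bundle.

x_1* = 13.8978, x_2* = 2.7698

MU_x_1 ∝ 2·x_1^(-0.5), MU_x_2 ∝ x_2^(-0.5), so MRS = 2·(x_2/x_1)^(0.5) = p_1/p_2.
Hence x_2/x_1 = ((1/2)·p_1/p_2)^(1/(0.5)), i.e. raised to the 2 power.
Substitute x_2 = (x_2/x_1)·x_1 into the budget: x_1* = m/(p_1 + p_2·(x_2/x_1)).
Numerically x_2/x_1 = 0.199298, so x_1* = 170/(10 + 11.2·0.199298) = 13.8978 and x_2* = 0.199298·13.8978 = 2.7698.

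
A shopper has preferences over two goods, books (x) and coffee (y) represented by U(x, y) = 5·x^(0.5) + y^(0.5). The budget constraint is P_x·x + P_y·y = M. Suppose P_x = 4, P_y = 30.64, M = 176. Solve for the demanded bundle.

MRS = MU_x/MU_y = 5·(y/x)^(0.5). Set equal to P_x/P_y.
Hence y/x = ((1/5)·P_x/P_y)^(1/(0.5)), i.e. raised to the 2 power.
With the ratio pinned down, the budget gives x* = M/(P_x + P_y·(y/x)) and y* = (y/x)·x*.
Numerically y/x = 0.000682, so x* = 176/(4 + 30.64·0.000682) = 43.7714 and y* = 0.000682·43.7714 = 0.0298.

x* = 43.7714, y* = 0.0298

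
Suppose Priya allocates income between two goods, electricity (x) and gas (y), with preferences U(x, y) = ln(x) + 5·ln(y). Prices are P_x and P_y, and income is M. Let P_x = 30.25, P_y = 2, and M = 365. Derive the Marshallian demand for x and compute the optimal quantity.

The MRS is (1/5)·y/x. Set MRS = P_x/P_y.
Rearranging, P_y·y = 5·P_x·x. Substituting into the budget gives P_x·x·(1 + 5) = M.
Demand: x*(P_x,P_y,M) = 1/6·M/P_x and y* = 5/6·M/P_y.
At P_x=30.25, P_y=2, M=365: x* = 1/6·365/30.25 = 2.011.

x* = 2.011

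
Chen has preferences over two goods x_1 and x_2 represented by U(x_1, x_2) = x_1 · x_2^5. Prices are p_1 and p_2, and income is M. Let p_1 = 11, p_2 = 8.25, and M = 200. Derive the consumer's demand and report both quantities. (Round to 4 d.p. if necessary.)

The MRS is (1/5)·x_2/x_1. Set MRS = p_1/p_2.
Rearranging, p_2·x_2 = 5·p_1·x_1. Substituting into the budget gives p_1·x_1·(1 + 5) = M.
Demand: x_1*(p_1,p_2,M) = 1/6·M/p_1 and x_2* = 5/6·M/p_2.
At p_1=11, p_2=8.25, M=200: x_1* = 1/6·200/11 = 3.0303, x_2* = 20.202.

x_1* = 3.0303, x_2* = 20.202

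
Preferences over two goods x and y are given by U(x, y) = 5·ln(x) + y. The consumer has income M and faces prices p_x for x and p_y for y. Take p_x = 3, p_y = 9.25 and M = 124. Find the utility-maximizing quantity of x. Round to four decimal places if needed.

MU_x = 5/x, MU_y = 1. Tangency: 5/x = p_x/p_y.
So x*(p_x,p_y) = 5·p_y/p_x, independent of income; and y* = (M − 5·p_y)/p_y.
At the given prices: x* = 5·9.25/3 = 15.4167.

x* = 15.4167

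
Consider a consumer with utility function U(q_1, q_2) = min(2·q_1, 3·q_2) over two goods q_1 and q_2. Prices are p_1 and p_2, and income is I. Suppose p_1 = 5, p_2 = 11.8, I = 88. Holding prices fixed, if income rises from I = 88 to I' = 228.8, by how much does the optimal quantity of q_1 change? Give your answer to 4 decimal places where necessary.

With perfect complements, no substitution: consume in ratio q_1:q_2 = 3:2.
Budget: p_1·q_1 + p_2·(2/3)·q_1 = I, so (3·p_1 + 2·p_2)·q_1 = 3·I.
Demand: q_1*(p_1,p_2,I) = 3·I/(3·p_1 + 2·p_2), q_2* = 2·I/(3·p_1 + 2·p_2).
Here 3·5 + 2·11.8 = 38.6, giving q_1* = 6.8394.
At I' = 228.8: q_1* = 17.7824. Change: 17.7824 − 6.8394 = 10.943.

Δq_1* = 10.943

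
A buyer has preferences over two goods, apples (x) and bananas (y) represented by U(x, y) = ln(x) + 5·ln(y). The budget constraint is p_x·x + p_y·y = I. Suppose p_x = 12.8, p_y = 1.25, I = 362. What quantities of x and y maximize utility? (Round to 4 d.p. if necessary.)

x* = 4.7135, y* = 241.3333

MU_x/MU_y = (y)/(5·x); tangency sets this equal to p_x/p_y.
So p_y·y = 5·p_x·x; combined with the budget, a share 1/6 of income goes to x.
Demand: x*(p_x,p_y,I) = 1/6·I/p_x and y* = 5/6·I/p_y.
At p_x=12.8, p_y=1.25, I=362: x* = 1/6·362/12.8 = 4.7135, y* = 241.3333.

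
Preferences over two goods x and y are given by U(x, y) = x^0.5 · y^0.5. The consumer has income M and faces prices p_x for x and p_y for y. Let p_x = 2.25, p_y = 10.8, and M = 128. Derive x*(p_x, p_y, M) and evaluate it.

x* = 28.4444

MU_x/MU_y = (0.5·y)/(0.5·x); tangency sets this equal to p_x/p_y.
So 0.5·p_y·y = 0.5·p_x·x; combined with the budget, a share 0.5 of income goes to x.
Demand: x*(p_x,p_y,M) = 0.5·M/p_x and y* = 0.5·M/p_y.
At p_x=2.25, p_y=10.8, M=128: x* = 0.5·128/2.25 = 28.4444.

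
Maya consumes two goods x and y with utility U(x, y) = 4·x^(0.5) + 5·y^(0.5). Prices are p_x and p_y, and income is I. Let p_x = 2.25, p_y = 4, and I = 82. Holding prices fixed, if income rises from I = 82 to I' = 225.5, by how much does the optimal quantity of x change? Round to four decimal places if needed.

Δx* = 33.9441

MU_x ∝ 4·x^(-0.5), MU_y ∝ 5·y^(-0.5), so MRS = (4/5)·(y/x)^(0.5) = p_x/p_y.
Solve for the ratio: y/x = [(5/4)·p_x/p_y]^(2).
Substitute y = (y/x)·x into the budget: x* = I/(p_x + p_y·(y/x)).
Numerically y/x = 0.494385, so x* = 82/(2.25 + 4·0.494385) = 19.3966.
At I' = 225.5: x* = 53.3407. Change: 53.3407 − 19.3966 = 33.9441.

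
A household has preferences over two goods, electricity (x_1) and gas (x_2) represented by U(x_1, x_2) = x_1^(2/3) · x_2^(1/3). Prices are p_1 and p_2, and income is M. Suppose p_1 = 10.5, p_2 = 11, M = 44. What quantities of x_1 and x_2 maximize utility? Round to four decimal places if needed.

MU_x_1/MU_x_2 = (2/3·x_2)/(1/3·x_1); tangency sets this equal to p_1/p_2.
Rearranging, p_2·x_2 = (1/2)·p_1·x_1. Substituting into the budget gives p_1·x_1·(1 + (1/2)) = M.
Demand: x_1*(p_1,p_2,M) = 2/3·M/p_1 and x_2* = 1/3·M/p_2.
At p_1=10.5, p_2=11, M=44: x_1* = 2/3·44/10.5 = 2.7937, x_2* = 1.3333.

x_1* = 2.7937, x_2* = 1.3333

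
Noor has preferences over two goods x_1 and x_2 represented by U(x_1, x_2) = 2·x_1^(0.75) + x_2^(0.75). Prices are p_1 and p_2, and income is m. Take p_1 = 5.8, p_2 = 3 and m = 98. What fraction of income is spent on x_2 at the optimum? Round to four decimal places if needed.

share on x_2 = 0.3111

From the CES first-order condition, 2·(x_2/x_1)^(0.25) = p_1/p_2.
Solve for the ratio: x_2/x_1 = [(1/2)·p_1/p_2]^(4).
Substitute x_2 = (x_2/x_1)·x_1 into the budget: x_1* = m/(p_1 + p_2·(x_2/x_1)).
Numerically x_2/x_1 = 0.873186, so x_1* = 98/(5.8 + 3·0.873186) = 11.6396 and x_2* = 0.873186·11.6396 = 10.1635.
Expenditure on x_2: 3·10.1635 = 30.4905; share = 0.3111.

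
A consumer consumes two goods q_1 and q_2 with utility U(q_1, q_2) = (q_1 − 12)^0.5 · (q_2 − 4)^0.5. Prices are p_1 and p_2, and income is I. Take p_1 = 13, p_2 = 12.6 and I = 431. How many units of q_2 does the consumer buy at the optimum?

This is Cobb-Douglas in (q_1−12, q_2−4): tangency gives 0.5·p_2·(q_2−4) = 0.5·p_1·(q_1−12).
After buying the subsistence bundle (12, 4), a share 0.5 of the remaining income goes to q_1: q_1* = 12 + 0.5·(I − 12p_1 − 4p_2)/p_1.
Discretionary income = 431 − 12·13 − 4·12.6 = 224.6; q_2* = 4 + 0.5·224.6/12.6 = 12.9127.

q_2* = 12.9127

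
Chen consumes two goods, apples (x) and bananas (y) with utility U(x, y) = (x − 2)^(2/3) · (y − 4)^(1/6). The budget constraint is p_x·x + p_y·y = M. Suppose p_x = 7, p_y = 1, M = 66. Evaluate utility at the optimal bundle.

Discretionary income = 66 − 2·7 − 4·1 = 48; x* = 2 + 0.8·48/7 = 7.4857; y* = 4 + 0.2·48/1 = 13.6.
Utility at the optimum: U(7.4857, 13.6) = 4.5345.

V = 4.5345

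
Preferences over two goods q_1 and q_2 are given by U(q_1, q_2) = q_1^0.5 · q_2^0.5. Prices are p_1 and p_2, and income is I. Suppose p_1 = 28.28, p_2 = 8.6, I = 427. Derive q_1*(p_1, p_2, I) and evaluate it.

Tangency: MRS = q_2/q_1 = p_1/p_2.
Rearranging, p_2·q_2 = p_1·q_1. Substituting into the budget gives p_1·q_1·(1 + 1) = I.
Demand: q_1*(p_1,p_2,I) = 0.5·I/p_1 and q_2* = 0.5·I/p_2.
At p_1=28.28, p_2=8.6, I=427: q_1* = 0.5·427/28.28 = 7.5495.

q_1* = 7.5495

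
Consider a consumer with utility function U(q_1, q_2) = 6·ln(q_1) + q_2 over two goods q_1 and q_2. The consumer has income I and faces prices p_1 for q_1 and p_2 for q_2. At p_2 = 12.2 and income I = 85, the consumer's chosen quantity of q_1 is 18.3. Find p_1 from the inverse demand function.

MU_q_1 = 6/q_1, MU_q_2 = 1. Tangency: 6/q_1 = p_1/p_2.
So q_1*(p_1,p_2) = 6·p_2/p_1, independent of income; and q_2* = (I − 6·p_2)/p_2.
Set q_1* = 18.3 in the demand function and solve for p_1: p_1 = 4.

p_1 = 4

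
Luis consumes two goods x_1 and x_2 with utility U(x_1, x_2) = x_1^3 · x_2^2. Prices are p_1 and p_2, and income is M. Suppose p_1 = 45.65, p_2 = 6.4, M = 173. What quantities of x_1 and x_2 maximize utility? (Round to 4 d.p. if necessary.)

Tangency: MRS = (3/2)·x_2/x_1 = p_1/p_2.
Rearranging, p_2·x_2 = (2/3)·p_1·x_1. Substituting into the budget gives p_1·x_1·(1 + (2/3)) = M.
Demand: x_1*(p_1,p_2,M) = 0.6·M/p_1 and x_2* = 0.4·M/p_2.
At p_1=45.65, p_2=6.4, M=173: x_1* = 0.6·173/45.65 = 2.2738, x_2* = 10.8125.

x_1* = 2.2738, x_2* = 10.8125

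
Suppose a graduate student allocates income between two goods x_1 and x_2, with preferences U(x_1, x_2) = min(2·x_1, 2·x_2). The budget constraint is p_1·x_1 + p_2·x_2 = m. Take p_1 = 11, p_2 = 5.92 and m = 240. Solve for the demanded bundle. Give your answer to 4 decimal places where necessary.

x_1* = 14.1844, x_2* = 14.1844

Here 2·11 + 2·5.92 = 33.84, giving x_1* = 14.1844 and x_2* = 14.1844.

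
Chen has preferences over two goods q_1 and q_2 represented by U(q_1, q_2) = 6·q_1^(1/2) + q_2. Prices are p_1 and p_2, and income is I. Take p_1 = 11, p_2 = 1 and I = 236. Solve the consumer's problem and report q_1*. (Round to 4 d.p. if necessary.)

Set MRS = p_1/p_2: 3·q_1^(−1/2) = p_1/p_2.
Solve: √q_1 = 3·p_2/p_1, so q_1*(p_1,p_2) = (3·p_2/p_1)², and q_2* = (I − p_1·q_1*)/p_2.
Plugging in: q_1* = (3·1/11)² = 0.0744.

q_1* = 0.0744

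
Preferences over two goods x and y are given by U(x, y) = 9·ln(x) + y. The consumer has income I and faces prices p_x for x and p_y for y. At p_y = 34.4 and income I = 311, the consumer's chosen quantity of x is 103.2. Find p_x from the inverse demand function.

Set MRS = p_x/p_y: (9/x)/1 = p_x/p_y.
So x*(p_x,p_y) = 9·p_y/p_x, independent of income; and y* = (I − 9·p_y)/p_y.
Set x* = 103.2 in the demand function and solve for p_x: p_x = 3.

p_x = 3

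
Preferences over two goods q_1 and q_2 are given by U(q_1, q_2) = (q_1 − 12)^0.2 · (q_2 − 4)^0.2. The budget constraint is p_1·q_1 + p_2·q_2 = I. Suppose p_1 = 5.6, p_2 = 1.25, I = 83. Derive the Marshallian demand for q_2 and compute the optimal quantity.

This is Cobb-Douglas in (q_1−12, q_2−4): tangency gives 0.2·p_2·(q_2−4) = 0.2·p_1·(q_1−12).
After buying the subsistence bundle (12, 4), a share 0.5 of the remaining income goes to q_1: q_1* = 12 + 0.5·(I − 12p_1 − 4p_2)/p_1.
Discretionary income = 83 − 12·5.6 − 4·1.25 = 10.8; q_2* = 4 + 0.5·10.8/1.25 = 8.32.

q_2* = 8.32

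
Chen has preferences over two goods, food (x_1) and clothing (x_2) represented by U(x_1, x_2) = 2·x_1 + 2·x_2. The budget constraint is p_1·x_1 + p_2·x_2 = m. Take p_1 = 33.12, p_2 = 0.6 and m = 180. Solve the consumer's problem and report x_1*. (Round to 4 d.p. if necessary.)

x_1* = 0

x_2 gives more utility per dollar, so spend all income on x_2: x_2* = m/p_2, x_1* = 0.
Numerically: x_1* = 0, x_2* = 300.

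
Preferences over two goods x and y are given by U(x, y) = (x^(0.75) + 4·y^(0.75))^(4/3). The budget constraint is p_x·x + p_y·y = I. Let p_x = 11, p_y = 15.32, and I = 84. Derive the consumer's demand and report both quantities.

x* = 0.0797, y* = 5.4258

MRS = MU_x/MU_y = (1/4)·(y/x)^(0.25). Set equal to p_x/p_y.
Solve for the ratio: y/x = [4·p_x/p_y]^(4).
Substitute y = (y/x)·x into the budget: x* = I/(p_x + p_y·(y/x)).
Numerically y/x = 68.041777, so x* = 84/(11 + 15.32·68.041777) = 0.0797 and y* = 68.041777·0.0797 = 5.4258.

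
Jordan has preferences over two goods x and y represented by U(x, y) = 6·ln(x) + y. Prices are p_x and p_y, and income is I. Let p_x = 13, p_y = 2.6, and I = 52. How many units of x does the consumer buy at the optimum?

x* = 1.2

MU_x = 6/x, MU_y = 1. Tangency: 6/x = p_x/p_y.
So x*(p_x,p_y) = 6·p_y/p_x, independent of income; and y* = (I − 6·p_y)/p_y.
At the given prices: x* = 6·2.6/13 = 1.2.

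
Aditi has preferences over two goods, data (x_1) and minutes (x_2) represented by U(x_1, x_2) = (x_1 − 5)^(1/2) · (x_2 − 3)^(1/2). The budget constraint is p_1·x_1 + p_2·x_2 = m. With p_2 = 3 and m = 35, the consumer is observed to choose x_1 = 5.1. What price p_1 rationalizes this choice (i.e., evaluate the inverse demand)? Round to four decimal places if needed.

MRS = (x_2−3)/(x_1−5). Tangency with p_1/p_2 gives x_2−3 = (p_1/p_2)·(x_1−5).
Substituting into the budget: x_1* = 5 + 0.5·(m − 5·p_1 − 3·p_2)/p_1, and x_2* = 3 + 0.5·(…)/p_2.
Set x_1* = 5.1 in the demand function and solve for p_1: p_1 = 5.

p_1 = 5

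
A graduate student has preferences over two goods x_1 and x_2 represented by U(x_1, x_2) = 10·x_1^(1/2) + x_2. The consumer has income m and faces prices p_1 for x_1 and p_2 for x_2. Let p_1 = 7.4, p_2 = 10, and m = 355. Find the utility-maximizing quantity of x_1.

x_1* = 45.6538

MU_x_1 = 5/√x_1, MU_x_2 = 1. Tangency: 5/√x_1 = p_1/p_2.
Thus x_1* = (5·p_2/p_1)² — independent of m — with the rest of income spent on x_2.
Plugging in: x_1* = (5·10/7.4)² = 45.6538.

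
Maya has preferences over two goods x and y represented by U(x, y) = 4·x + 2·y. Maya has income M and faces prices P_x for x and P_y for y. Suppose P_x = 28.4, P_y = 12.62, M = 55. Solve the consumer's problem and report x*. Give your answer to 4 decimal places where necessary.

Perfect substitutes: compare marginal utility per dollar. 4/P_x vs 2/P_y → 0.1408 vs 0.1585.
y gives more utility per dollar, so spend all income on y: y* = M/P_y, x* = 0.
Numerically: x* = 0, y* = 4.3582.

x* = 0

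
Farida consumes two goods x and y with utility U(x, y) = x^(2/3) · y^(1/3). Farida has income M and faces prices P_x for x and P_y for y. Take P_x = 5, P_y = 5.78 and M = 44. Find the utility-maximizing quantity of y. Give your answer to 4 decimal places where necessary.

y* = 2.5375

MU_x/MU_y = (2/3·y)/(1/3·x); tangency sets this equal to P_x/P_y.
Rearranging, P_y·y = (1/2)·P_x·x. Substituting into the budget gives P_x·x·(1 + (1/2)) = M.
Demand: x*(P_x,P_y,M) = 2/3·M/P_x and y* = 1/3·M/P_y.
At P_x=5, P_y=5.78, M=44: y* = 1/3·44/5.78 = 2.5375.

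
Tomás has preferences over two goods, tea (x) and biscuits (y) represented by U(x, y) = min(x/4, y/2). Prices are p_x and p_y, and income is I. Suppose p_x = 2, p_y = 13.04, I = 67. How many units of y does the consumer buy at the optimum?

y* = 3.9319

Leontief preferences: the optimum is at the kink where x/4 = y/2, i.e. y = (1/2)·x.
Budget: p_x·x + p_y·(1/2)·x = I, so (4·p_x + 2·p_y)·x = 4·I.
Demand: x*(p_x,p_y,I) = 4·I/(4·p_x + 2·p_y), y* = 2·I/(4·p_x + 2·p_y).
Here 4·2 + 2·13.04 = 34.08, giving y* = 3.9319.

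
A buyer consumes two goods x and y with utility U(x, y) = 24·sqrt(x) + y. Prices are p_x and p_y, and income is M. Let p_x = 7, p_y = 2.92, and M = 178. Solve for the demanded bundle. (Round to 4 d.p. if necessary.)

x* = 25.0572, y* = 0.8903

Set MRS = p_x/p_y: 12·x^(−1/2) = p_x/p_y.
Thus x* = (12·p_y/p_x)² — independent of M — with the rest of income spent on y.
Plugging in: x* = (12·2.92/7)² = 25.0572, y* = 0.8903.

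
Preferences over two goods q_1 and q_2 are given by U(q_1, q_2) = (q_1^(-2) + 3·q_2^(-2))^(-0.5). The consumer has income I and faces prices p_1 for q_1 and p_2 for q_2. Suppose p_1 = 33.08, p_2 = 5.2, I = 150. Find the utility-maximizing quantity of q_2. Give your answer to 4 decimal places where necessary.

MRS = MU_q_1/MU_q_2 = (1/3)·(q_2/q_1)^(3). Set equal to p_1/p_2.
Hence q_2/q_1 = (3·p_1/p_2)^(1/(3)), i.e. raised to the 1/3 power.
With the ratio pinned down, the budget gives q_1* = I/(p_1 + p_2·(q_2/q_1)) and q_2* = (q_2/q_1)·q_1*.
Numerically q_2/q_1 = 2.672357, so q_1* = 150/(33.08 + 5.2·2.672357) = 3.1931 and q_2* = 2.672357·3.1931 = 8.5331.

q_2* = 8.5331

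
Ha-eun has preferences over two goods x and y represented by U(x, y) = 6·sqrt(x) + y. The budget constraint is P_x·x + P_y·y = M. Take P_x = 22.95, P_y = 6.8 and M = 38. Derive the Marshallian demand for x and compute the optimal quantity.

x* = 0.7901

Set MRS = P_x/P_y: 3·x^(−1/2) = P_x/P_y.
Thus x* = (3·P_y/P_x)² — independent of M — with the rest of income spent on y.
Plugging in: x* = (3·6.8/22.95)² = 0.7901.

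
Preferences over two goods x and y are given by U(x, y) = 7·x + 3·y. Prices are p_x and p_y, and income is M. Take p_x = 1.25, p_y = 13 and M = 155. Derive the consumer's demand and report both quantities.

Numerically: x* = 124, y* = 0.

x* = 124, y* = 0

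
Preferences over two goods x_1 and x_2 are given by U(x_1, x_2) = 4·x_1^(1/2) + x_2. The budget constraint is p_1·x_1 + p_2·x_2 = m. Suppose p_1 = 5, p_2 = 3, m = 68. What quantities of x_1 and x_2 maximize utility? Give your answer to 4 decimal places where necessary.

x_1* = 1.44, x_2* = 20.2667

Utility is quasi-linear in x_2; the FOC for x_1 is 2/√x_1 = p_1/p_2.
Solve: √x_1 = 2·p_2/p_1, so x_1*(p_1,p_2) = (2·p_2/p_1)², and x_2* = (m − p_1·x_1*)/p_2.
Plugging in: x_1* = (2·3/5)² = 1.44, x_2* = 20.2667.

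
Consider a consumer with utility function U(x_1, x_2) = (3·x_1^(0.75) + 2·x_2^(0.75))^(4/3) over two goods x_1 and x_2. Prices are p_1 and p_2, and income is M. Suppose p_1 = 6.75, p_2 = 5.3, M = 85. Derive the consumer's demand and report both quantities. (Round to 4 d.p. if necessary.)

MU_x_1 ∝ 3·x_1^(-0.25), MU_x_2 ∝ 2·x_2^(-0.25), so MRS = (3/2)·(x_2/x_1)^(0.25) = p_1/p_2.
Hence x_2/x_1 = ((2/3)·p_1/p_2)^(1/(0.25)), i.e. raised to the 4 power.
Substitute x_2 = (x_2/x_1)·x_1 into the budget: x_1* = M/(p_1 + p_2·(x_2/x_1)).
Numerically x_2/x_1 = 0.519693, so x_1* = 85/(6.75 + 5.3·0.519693) = 8.9433 and x_2* = 0.519693·8.9433 = 4.6477.

x_1* = 8.9433, x_2* = 4.6477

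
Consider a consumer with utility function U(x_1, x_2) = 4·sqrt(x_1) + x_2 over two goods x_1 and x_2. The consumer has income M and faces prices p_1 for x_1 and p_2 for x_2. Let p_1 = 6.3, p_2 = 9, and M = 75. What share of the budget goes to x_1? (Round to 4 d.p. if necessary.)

MU_x_1 = 2/√x_1, MU_x_2 = 1. Tangency: 2/√x_1 = p_1/p_2.
Thus x_1* = (2·p_2/p_1)² — independent of M — with the rest of income spent on x_2.
Plugging in: x_1* = (2·9/6.3)² = 8.1633, x_2* = 2.619.
Expenditure on x_1: 6.3·8.1633 = 51.4286; share = 0.6857.

share on x_1 = 0.6857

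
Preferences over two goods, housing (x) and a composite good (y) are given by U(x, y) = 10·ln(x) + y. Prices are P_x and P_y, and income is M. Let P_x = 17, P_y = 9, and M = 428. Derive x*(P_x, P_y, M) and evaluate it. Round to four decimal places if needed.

At the given prices: x* = 10·9/17 = 5.2941.

x* = 5.2941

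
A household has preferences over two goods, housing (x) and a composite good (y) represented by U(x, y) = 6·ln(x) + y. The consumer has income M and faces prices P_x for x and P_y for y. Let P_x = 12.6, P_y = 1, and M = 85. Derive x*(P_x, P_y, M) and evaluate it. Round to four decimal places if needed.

Set MRS = P_x/P_y: (6/x)/1 = P_x/P_y.
So x*(P_x,P_y) = 6·P_y/P_x, independent of income; and y* = (M − 6·P_y)/P_y.
At the given prices: x* = 6·1/12.6 = 0.4762.

x* = 0.4762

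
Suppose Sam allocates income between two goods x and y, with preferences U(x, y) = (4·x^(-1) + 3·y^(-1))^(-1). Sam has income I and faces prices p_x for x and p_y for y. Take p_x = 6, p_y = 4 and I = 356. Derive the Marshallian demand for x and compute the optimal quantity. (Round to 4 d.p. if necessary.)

x* = 34.7567

Numerically y/x = 1.06066, so x* = 356/(6 + 4·1.06066) = 34.7567.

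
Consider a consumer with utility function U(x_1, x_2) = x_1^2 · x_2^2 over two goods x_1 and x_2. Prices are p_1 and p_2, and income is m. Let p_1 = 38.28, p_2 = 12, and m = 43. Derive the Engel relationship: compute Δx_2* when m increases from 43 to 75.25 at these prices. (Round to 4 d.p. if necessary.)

Δx_2* = 1.3437

Tangency: MRS = x_2/x_1 = p_1/p_2.
So 2·p_2·x_2 = 2·p_1·x_1; combined with the budget, a share 0.5 of income goes to x_1.
Demand: x_1*(p_1,p_2,m) = 0.5·m/p_1 and x_2* = 0.5·m/p_2.
At p_1=38.28, p_2=12, m=43: x_2* = 0.5·43/12 = 1.7917.
At m' = 75.25: x_2* = 3.1354. Change: 3.1354 − 1.7917 = 1.3437.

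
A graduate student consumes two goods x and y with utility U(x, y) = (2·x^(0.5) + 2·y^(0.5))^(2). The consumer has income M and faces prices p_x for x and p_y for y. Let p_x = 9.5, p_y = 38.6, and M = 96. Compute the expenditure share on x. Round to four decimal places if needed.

share on x = 0.8025

MRS = MU_x/MU_y = (y/x)^(0.5). Set equal to p_x/p_y.
Hence y/x = (p_x/p_y)^(1/(0.5)), i.e. raised to the 2 power.
Substitute y = (y/x)·x into the budget: x* = M/(p_x + p_y·(y/x)).
Numerically y/x = 0.060572, so x* = 96/(9.5 + 38.6·0.060572) = 8.1094 and y* = 0.060572·8.1094 = 0.4912.
Expenditure on x: 9.5·8.1094 = 77.0395; share = 0.8025.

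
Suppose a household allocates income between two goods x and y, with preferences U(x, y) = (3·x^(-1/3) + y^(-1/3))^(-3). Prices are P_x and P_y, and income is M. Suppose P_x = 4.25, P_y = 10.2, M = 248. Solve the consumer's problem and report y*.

MRS = MU_x/MU_y = 3·(y/x)^(4/3). Set equal to P_x/P_y.
Solve for the ratio: y/x = [(1/3)·P_x/P_y]^(0.75).
With the ratio pinned down, the budget gives x* = M/(P_x + P_y·(y/x)) and y* = (y/x)·x*.
Numerically y/x = 0.22751, so x* = 248/(4.25 + 10.2·0.22751) = 37.7439 and y* = 0.22751·37.7439 = 8.5871.

y* = 8.5871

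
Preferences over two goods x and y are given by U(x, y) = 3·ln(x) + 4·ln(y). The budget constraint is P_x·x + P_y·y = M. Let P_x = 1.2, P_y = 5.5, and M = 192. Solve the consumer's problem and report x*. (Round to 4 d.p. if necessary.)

MU_x/MU_y = (3·y)/(4·x); tangency sets this equal to P_x/P_y.
Rearranging, P_y·y = (4/3)·P_x·x. Substituting into the budget gives P_x·x·(1 + (4/3)) = M.
Demand: x*(P_x,P_y,M) = 3/7·M/P_x and y* = 4/7·M/P_y.
At P_x=1.2, P_y=5.5, M=192: x* = 3/7·192/1.2 = 68.5714.

x* = 68.5714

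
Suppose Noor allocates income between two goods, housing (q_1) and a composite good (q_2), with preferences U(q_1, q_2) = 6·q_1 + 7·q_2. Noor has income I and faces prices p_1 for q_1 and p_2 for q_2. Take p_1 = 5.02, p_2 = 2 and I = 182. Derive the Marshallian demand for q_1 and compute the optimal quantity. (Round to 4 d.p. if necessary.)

Linear utility — the consumer picks whichever good has higher MU/price: 6/5.02 = 1.1952 vs 7/2 = 3.5.
q_2 gives more utility per dollar, so spend all income on q_2: q_2* = I/p_2, q_1* = 0.
Numerically: q_1* = 0, q_2* = 91.

q_1* = 0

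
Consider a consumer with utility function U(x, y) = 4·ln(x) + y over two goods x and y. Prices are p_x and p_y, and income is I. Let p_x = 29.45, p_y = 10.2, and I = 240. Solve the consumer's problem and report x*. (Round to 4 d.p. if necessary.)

x* = 1.3854

Set MRS = p_x/p_y: (4/x)/1 = p_x/p_y.
So x*(p_x,p_y) = 4·p_y/p_x, independent of income; and y* = (I − 4·p_y)/p_y.
At the given prices: x* = 4·10.2/29.45 = 1.3854.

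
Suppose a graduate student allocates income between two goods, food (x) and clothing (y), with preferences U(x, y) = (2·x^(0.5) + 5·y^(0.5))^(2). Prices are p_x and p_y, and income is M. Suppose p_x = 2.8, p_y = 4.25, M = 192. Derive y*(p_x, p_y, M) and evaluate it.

y* = 36.3489

MRS = MU_x/MU_y = (2/5)·(y/x)^(0.5). Set equal to p_x/p_y.
Solve for the ratio: y/x = [(5/2)·p_x/p_y]^(2).
With the ratio pinned down, the budget gives x* = M/(p_x + p_y·(y/x)) and y* = (y/x)·x*.
Numerically y/x = 2.712803, so x* = 192/(2.8 + 4.25·2.712803) = 13.399 and y* = 2.712803·13.399 = 36.3489.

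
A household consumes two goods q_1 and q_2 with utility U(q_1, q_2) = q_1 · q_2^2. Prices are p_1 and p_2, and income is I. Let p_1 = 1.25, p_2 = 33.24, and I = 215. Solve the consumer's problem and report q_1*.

q_1* = 57.3333

Demand: q_1*(p_1,p_2,I) = 1/3·I/p_1 and q_2* = 2/3·I/p_2.
At p_1=1.25, p_2=33.24, I=215: q_1* = 1/3·215/1.25 = 57.3333.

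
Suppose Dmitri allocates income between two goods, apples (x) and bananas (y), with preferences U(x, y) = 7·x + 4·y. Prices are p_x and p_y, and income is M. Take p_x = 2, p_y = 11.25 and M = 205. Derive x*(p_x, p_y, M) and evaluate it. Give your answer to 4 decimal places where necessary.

x* = 102.5

Linear utility — the consumer picks whichever good has higher MU/price: 7/2 = 3.5 vs 4/11.25 = 0.3556.
x gives more utility per dollar, so spend all income on x: x* = M/p_x, y* = 0.
Numerically: x* = 102.5, y* = 0.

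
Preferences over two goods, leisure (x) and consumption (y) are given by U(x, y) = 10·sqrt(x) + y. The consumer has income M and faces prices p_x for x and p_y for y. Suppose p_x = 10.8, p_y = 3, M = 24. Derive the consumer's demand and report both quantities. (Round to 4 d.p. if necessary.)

x* = 1.929, y* = 1.0556

Thus x* = (5·p_y/p_x)² — independent of M — with the rest of income spent on y.
Plugging in: x* = (5·3/10.8)² = 1.929, y* = 1.0556.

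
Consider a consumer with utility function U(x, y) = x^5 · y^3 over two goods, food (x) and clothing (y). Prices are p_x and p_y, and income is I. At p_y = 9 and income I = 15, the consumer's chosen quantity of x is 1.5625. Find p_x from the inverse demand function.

MU_x/MU_y = (5·y)/(3·x); tangency sets this equal to p_x/p_y.
So 5·p_y·y = 3·p_x·x; combined with the budget, a share 0.625 of income goes to x.
Demand: x*(p_x,p_y,I) = 0.625·I/p_x and y* = 0.375·I/p_y.
Set x* = 1.5625 in the demand function and solve for p_x: p_x = 6.

p_x = 6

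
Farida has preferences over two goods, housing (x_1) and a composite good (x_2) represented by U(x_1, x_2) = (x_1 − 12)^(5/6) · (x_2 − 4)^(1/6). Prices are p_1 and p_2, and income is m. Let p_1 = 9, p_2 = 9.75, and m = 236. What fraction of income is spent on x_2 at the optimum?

MRS = 5·(x_2−4)/(x_1−12). Tangency with p_1/p_2 gives x_2−4 = (1/5)·(p_1/p_2)·(x_1−12).
Substituting into the budget: x_1* = 12 + 5/6·(m − 12·p_1 − 4·p_2)/p_1, and x_2* = 4 + 1/6·(…)/p_2.
Discretionary income = 236 − 12·9 − 4·9.75 = 89; x_1* = 12 + 5/6·89/9 = 20.2407; x_2* = 4 + 1/6·89/9.75 = 5.5214.
Expenditure on x_2: 9.75·5.5214 = 53.8333; share = 0.2281.

share on x_2 = 0.2281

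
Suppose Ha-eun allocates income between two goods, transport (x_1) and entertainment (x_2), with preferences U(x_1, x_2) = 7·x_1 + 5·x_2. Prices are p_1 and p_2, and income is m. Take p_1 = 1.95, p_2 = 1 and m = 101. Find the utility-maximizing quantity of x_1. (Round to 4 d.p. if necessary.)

Linear utility — the consumer picks whichever good has higher MU/price: 7/1.95 = 3.5897 vs 5/1 = 5.
x_2 gives more utility per dollar, so spend all income on x_2: x_2* = m/p_2, x_1* = 0.
Numerically: x_1* = 0, x_2* = 101.

x_1* = 0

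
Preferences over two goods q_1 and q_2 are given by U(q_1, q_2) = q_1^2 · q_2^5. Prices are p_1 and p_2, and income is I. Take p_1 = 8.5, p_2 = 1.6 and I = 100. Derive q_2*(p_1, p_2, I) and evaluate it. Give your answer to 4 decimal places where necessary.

MU_q_1/MU_q_2 = (2·q_2)/(5·q_1); tangency sets this equal to p_1/p_2.
So 2·p_2·q_2 = 5·p_1·q_1; combined with the budget, a share 2/7 of income goes to q_1.
Demand: q_1*(p_1,p_2,I) = 2/7·I/p_1 and q_2* = 5/7·I/p_2.
At p_1=8.5, p_2=1.6, I=100: q_2* = 5/7·100/1.6 = 44.6429.

q_2* = 44.6429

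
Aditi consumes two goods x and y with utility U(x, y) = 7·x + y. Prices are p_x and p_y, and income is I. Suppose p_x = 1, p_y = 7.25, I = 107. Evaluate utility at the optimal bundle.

Perfect substitutes: compare marginal utility per dollar. 7/p_x vs 1/p_y → 7 vs 0.1379.
x gives more utility per dollar, so spend all income on x: x* = I/p_x, y* = 0.
Numerically: x* = 107, y* = 0.
Utility at the optimum: U(107, 0) = 749.

V = 749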